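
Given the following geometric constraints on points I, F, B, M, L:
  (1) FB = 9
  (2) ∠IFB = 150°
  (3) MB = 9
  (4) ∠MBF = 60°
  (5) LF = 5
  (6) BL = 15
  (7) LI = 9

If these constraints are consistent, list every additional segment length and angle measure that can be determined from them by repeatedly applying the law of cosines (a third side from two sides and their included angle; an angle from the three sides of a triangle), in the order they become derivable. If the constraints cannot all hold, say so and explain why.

These constraints are not satisfiable: by the triangle inequality in triangle FBL, (1) FB = 9 and (5) LF = 5 force BL ≤ 9 + 5 = 14, but (6) says BL = 15. No planar figure meets all of them, so nothing further can be derived.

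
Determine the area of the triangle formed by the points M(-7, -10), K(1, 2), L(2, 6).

The Shoelace formula computes the area from vertex coordinates by summing cross products.
For vertices (-7,-10), (1,2), (2,6):
Signed sum = -7*2 - 1*-10 + 1*6 - 2*2 + 2*-10 - -7*6
= -4 + 2 + 22 = 20
Area = (1/2)|20| = 10.

10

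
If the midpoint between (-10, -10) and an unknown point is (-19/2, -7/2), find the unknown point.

Using the midpoint formula: M = ((x1 + x2)/2, (y1 + y2)/2)
We know M = (-19/2, -7/2) and M = (-10, -10)
For x: -19/2 = (-10 + x2)/2, so x2 = 2*-19/2 - -10 = -9
For y: -7/2 = (-10 + y2)/2, so y2 = 2*-7/2 - -10 = 3
L = (-9, 3)

(-9, 3)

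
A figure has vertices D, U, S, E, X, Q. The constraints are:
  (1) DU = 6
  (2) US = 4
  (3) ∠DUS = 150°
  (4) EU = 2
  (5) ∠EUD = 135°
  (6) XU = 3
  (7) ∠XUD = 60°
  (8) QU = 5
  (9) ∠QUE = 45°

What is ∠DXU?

Step 1: By the law of cosines on triangle XUD: XD² = 3² + 6² − 2·3·6·cos(60°) = 27, so XD = 3·√3.
Step 2: By the inverse law of cosines on triangle DXU: cos(∠DXU) = ((3·√3)² + 3² − 6²) / (2·3·√3·3) = 0/31.18 = 0, so ∠DXU = 90°.

Therefore, the measure of angle ∠DXU = 90°.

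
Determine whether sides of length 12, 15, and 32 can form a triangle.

No.
The triangle inequality is violated: 12 + 15 = 27 ≤ 32.
These lengths cannot form a triangle.

No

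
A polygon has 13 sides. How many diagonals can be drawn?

The number of diagonals in an n-gon is n(n - 3)/2.
For n = 13: 13(13 - 3)/2 = 13 × 10 / 2 = 65.

65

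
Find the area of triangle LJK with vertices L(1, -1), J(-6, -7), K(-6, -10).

The Shoelace formula computes the area from vertex coordinates by summing cross products.
For vertices (1,-1), (-6,-7), (-6,-10):
Signed sum = 1*-7 - -6*-1 + -6*-10 - -6*-7 + -6*-1 - 1*-10
= -13 + 18 + 16 = 21
Area = (1/2)|21| = 21/2.

21/2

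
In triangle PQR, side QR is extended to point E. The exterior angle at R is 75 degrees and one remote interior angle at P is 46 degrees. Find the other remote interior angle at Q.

By the exterior angle theorem: exterior angle = sum of remote interior angles.
75 = 46 + angle Q
angle Q = 75 - 46 = 29 degrees

29 degrees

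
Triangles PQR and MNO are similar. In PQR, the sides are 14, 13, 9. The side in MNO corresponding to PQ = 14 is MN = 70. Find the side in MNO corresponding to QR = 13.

Similar triangles have proportional sides. Setting up the proportion:
MN / PQ = NO / QR
70 / 14 = NO / 13
NO = 13 * 70 / 14 = 65.

65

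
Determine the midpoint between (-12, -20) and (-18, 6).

M = ((x₁ + x₂)/2, (y₁ + y₂)/2)
= ((-12 + -18)/2, (-20 + 6)/2)
= (-30/2, -14/2) = (-15, -7)

(-15, -7)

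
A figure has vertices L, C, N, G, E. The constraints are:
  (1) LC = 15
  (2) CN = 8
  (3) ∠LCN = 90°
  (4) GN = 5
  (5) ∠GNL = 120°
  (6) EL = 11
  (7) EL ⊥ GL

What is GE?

Step 1: By the law of cosines on triangle LCN: LN² = 15² + 8² − 2·15·8·cos(90°) = 289, so LN = 17.
Step 2: By the law of cosines on triangle LNG: LG² = 17² + 5² − 2·17·5·cos(120°) = 399, so LG ≈ 19.97.
Step 3: By the law of cosines on triangle GLE: GE² = 19.97² + 11² − 2·19.97·11·cos(90°) = 520, so GE = 2·√130.

Therefore, the length of GE = 2·√130.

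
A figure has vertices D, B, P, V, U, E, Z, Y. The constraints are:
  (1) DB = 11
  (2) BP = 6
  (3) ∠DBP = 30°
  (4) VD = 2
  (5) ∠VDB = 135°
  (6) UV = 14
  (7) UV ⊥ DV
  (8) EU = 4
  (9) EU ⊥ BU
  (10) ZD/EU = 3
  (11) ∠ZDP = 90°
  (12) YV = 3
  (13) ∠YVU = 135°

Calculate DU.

Step 1: By the law of cosines on triangle DVU: DU² = 2² + 14² − 2·2·14·cos(90°) = 200, so DU = 10·√2.

Therefore, the length of DU = 10·√2.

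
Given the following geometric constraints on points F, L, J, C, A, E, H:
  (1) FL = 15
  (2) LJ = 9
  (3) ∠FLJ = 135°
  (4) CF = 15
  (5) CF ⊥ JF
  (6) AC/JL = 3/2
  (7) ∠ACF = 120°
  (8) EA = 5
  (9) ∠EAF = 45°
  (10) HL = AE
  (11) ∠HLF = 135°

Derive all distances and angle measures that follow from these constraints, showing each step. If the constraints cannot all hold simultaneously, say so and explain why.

The constraints are consistent.

From the given relations:
  AC = 3/2·JL = 3/2·9 ≈ 13.5
  HL = AE = 5

Step 1: From FL = 15, LJ = 9, and ∠FLJ = 135°, by the law of cosines:
  FJ² = FL² + LJ² - 2·FL·LJ·cos(135°) = 225 + 81 + 190.9 = 496.9
  FJ ≈ 22.29

Step 2: From FC = 15, CA = 13.5, and ∠FCA = 120°, by the law of cosines:
  FA² = FC² + CA² - 2·FC·CA·cos(120°) = 225 + 182.2 + 202.5 = 609.7
  FA ≈ 24.69

Step 3: From FL = 15, LH = 5, and ∠FLH = 135°, by the law of cosines:
  FH² = FL² + LH² - 2·FL·LH·cos(135°) = 225 + 25 + 106.1 = 356.1
  FH ≈ 18.87

Step 4: From FA = 24.69, AE = 5, and ∠FAE = 45°, by the law of cosines:
  FE² = FA² + AE² - 2·FA·AE·cos(45°) = 609.8 + 25 - 174.6 = 460.1
  FE ≈ 21.45

Step 5: From JF = 22.29, FC = 15, and ∠JFC = 90°, by the law of cosines:
  JC² = JF² + FC² - 2·JF·FC·cos(90°) = 496.9 + 225 - 0 = 721.9
  JC ≈ 26.87

Step 6: From FA = 24.69, FC = 15, AC = 13.5, by the inverse law of cosines:
  cos(∠AFC) = (FA² + FC² - AC²) / (2·FA·FC)
  ∠AFC = 28.26°

Step 7: From FH = 18.87, FL = 15, HL = 5, by the inverse law of cosines:
  cos(∠HFL) = (FH² + FL² - HL²) / (2·FH·FL)
  ∠HFL = 10.8°

Step 8: From FJ = 22.29, FL = 15, JL = 9, by the inverse law of cosines:
  cos(∠JFL) = (FJ² + FL² - JL²) / (2·FJ·FL)
  ∠JFL = 16.59°

Step 9: From JF = 22.29, JL = 9, FL = 15, by the inverse law of cosines:
  cos(∠FJL) = (JF² + JL² - FL²) / (2·JF·JL)
  ∠FJL = 28.41°

Step 10: From AC = 13.5, AF = 24.69, CF = 15, by the inverse law of cosines:
  cos(∠CAF) = (AC² + AF² - CF²) / (2·AC·AF)
  ∠CAF = 31.74°

Step 11: From HF = 18.87, HL = 5, FL = 15, by the inverse law of cosines:
  cos(∠FHL) = (HF² + HL² - FL²) / (2·HF·HL)
  ∠FHL = 34.2°

Step 12: From FA = 24.69, FE = 21.45, AE = 5, by the inverse law of cosines:
  cos(∠AFE) = (FA² + FE² - AE²) / (2·FA·FE)
  ∠AFE = 9.49°

Step 13: From JC = 26.87, JF = 22.29, CF = 15, by the inverse law of cosines:
  cos(∠CJF) = (JC² + JF² - CF²) / (2·JC·JF)
  ∠CJF = 33.94°

Step 14: From CF = 15, CJ = 26.87, FJ = 22.29, by the inverse law of cosines:
  cos(∠FCJ) = (CF² + CJ² - FJ²) / (2·CF·CJ)
  ∠FCJ = 56.06°

Step 15: From EA = 5, EF = 21.45, AF = 24.69, by the inverse law of cosines:
  cos(∠AEF) = (EA² + EF² - AF²) / (2·EA·EF)
  ∠AEF = 125.51°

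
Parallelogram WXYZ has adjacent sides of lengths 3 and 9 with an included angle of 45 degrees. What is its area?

Area = a * b * sin(theta)
Area = 3 * 9 * sin(45 degrees)
Area = 27 * sqrt(2)/2
Area = 27*sqrt(2)/2

27*sqrt(2)/2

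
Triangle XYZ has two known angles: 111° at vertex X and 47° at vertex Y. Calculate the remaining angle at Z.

Let angle Z = x. Then 111 + 47 + x = 180.
x = 180 - 158 = 22 degrees.

22 degrees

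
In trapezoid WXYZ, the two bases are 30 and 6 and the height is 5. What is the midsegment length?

midsegment = (30 + 6) / 2 = 36 / 2 = 18

18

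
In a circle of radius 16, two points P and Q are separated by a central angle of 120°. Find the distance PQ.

Chord = 2(16) sin(60°) = 16*sqrt(3)

16*sqrt(3)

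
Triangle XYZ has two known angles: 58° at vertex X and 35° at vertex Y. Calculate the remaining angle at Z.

Let angle Z = x. Then 58 + 35 + x = 180.
x = 180 - 93 = 87 degrees.

87 degrees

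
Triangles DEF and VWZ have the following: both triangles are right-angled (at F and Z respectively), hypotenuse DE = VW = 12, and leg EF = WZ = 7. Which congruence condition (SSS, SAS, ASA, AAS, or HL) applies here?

The given information matches HL: The hypotenuse and one leg of two right triangles are equal (Hypotenuse-Leg).

HL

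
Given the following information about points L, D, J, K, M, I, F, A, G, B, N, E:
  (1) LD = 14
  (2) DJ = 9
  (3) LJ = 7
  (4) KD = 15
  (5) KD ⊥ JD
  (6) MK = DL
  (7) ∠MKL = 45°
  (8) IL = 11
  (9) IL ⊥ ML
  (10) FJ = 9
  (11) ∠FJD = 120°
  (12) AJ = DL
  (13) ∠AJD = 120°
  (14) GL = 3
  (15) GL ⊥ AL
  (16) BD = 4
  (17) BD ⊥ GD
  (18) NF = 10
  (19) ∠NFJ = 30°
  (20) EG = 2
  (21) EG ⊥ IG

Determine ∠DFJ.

Step 1: By the law of cosines on triangle FJD: FD² = 9² + 9² − 2·9·9·cos(120°) = 243, so FD = 9·√3.
Step 2: By the inverse law of cosines on triangle DFJ: cos(∠DFJ) = ((9·√3)² + 9² − 9²) / (2·9·√3·9) = 243/280.59 = 0.866, so ∠DFJ = 30°.

Therefore, the measure of angle ∠DFJ = 30°.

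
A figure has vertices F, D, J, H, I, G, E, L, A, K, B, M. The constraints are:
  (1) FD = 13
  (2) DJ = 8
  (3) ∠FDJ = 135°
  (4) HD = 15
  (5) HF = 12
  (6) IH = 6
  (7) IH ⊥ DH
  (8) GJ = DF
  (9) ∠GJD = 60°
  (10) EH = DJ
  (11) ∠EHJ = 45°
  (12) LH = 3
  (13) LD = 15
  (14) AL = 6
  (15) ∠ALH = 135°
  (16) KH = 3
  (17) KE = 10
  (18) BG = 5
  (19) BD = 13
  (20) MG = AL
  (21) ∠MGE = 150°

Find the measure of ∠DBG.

From the given relations: GJ = DF = 13.
Step 1: By the law of cosines on triangle DJG: DG² = 8² + 13² − 2·8·13·cos(60°) = 129, so DG = √129.
Step 2: By the inverse law of cosines on triangle DBG: cos(∠DBG) = (13² + 5² − √129²) / (2·13·5) = 65/130 = 0.5, so ∠DBG = 60°.

Therefore, the measure of angle ∠DBG = 60°.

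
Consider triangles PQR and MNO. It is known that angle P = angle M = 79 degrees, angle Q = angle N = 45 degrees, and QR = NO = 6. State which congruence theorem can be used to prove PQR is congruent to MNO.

The given information matches AAS: Two pairs of corresponding angles and a non-included side are equal (Angle-Angle-Side).

AAS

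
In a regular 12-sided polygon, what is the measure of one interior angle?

Each interior angle of a regular n-gon is (n - 2) * 180 / n.
For n = 12: (12 - 2) * 180 / 12 = 1800/12 = 150 degrees.

150 degrees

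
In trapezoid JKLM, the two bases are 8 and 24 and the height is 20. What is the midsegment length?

The midsegment of a trapezoid = (base1 + base2) / 2
midsegment = (8 + 24) / 2
midsegment = 32 / 2
midsegment = 16

16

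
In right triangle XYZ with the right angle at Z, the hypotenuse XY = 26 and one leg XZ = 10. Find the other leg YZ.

YZ = sqrt(26^2 - 10^2) = sqrt(576) = 24

24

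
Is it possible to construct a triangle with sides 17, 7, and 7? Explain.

Check the triangle inequality: 7 + 7 = 14 ≤ 17.
Since the sum of two sides does not exceed the third, no triangle can be formed.

No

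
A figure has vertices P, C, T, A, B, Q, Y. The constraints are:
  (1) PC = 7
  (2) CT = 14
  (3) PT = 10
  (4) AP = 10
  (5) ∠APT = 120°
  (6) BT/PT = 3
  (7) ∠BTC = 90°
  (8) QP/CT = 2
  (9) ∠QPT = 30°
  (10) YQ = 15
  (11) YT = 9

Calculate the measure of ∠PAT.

Step 1: By the law of cosines on triangle APT: AT² = 10² + 10² − 2·10·10·cos(120°) = 300, so AT = 10·√3.
Step 2: By the inverse law of cosines on triangle PAT: cos(∠PAT) = (10² + (10·√3)² − 10²) / (2·10·10·√3) = 300/346.41 = 0.866, so ∠PAT = 30°.

Therefore, the measure of angle ∠PAT = 30°.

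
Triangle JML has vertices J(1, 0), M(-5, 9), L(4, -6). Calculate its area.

Using the Shoelace formula for a triangle:
Area = (1/2)|x0(y1 - y2) + x1(y2 - y0) + x2(y0 - y1)|
Area = (1/2)|1(9 - -6) + -5(-6 - 0) + 4(0 - 9)|
Area = (1/2)|15 + 30 + -36|
Area = (1/2)|9|
Area = (1/2)(9)
Area = 9/2

9/2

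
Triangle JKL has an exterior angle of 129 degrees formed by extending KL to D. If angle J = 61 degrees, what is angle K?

The exterior angle theorem states that an exterior angle equals the sum of the two non-adjacent interior angles.
So 129 = 61 + angle K, which gives angle K = 129 - 61 = 68 degrees.

68 degrees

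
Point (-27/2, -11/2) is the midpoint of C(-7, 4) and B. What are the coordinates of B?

Using the midpoint formula: M = ((x1 + x2)/2, (y1 + y2)/2)
We know M = (-27/2, -11/2) and C = (-7, 4)
For x: -27/2 = (-7 + x2)/2, so x2 = 2*-27/2 - -7 = -20
For y: -11/2 = (4 + y2)/2, so y2 = 2*-11/2 - 4 = -15
B = (-20, -15)

(-20, -15)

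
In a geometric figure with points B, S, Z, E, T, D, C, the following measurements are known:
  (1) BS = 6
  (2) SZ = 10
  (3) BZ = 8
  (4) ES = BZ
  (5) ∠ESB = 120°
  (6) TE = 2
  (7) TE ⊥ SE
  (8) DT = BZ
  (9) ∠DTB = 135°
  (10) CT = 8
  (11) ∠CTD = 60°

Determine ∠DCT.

From the given relations: DT = BZ = 8.
Step 1: By the law of cosines on triangle CTD: CD² = 8² + 8² − 2·8·8·cos(60°) = 64, so CD = 8.
Step 2: By the inverse law of cosines on triangle DCT: cos(∠DCT) = (8² + 8² − 8²) / (2·8·8) = 64/128 = 0.5, so ∠DCT = 60°.

Therefore, the measure of angle ∠DCT = 60°.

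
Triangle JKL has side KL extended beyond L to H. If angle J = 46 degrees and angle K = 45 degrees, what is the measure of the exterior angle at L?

The interior angle at L is 180 - 46 - 45 = 89 degrees.
The exterior angle and interior angle at L are supplementary:
Exterior angle = 180 - 89 = 91 degrees.

91 degrees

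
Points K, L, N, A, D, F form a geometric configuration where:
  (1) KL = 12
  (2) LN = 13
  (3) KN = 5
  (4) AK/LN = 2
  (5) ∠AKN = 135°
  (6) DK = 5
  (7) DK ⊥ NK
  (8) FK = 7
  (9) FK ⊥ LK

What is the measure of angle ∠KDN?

Step 1: By the law of cosines on triangle DKN: DN² = 5² + 5² − 2·5·5·cos(90°) = 50, so DN = 5·√2.
Step 2: By the inverse law of cosines on triangle KDN: cos(∠KDN) = (5² + (5·√2)² − 5²) / (2·5·5·√2) = 50/70.71 = 0.7071, so ∠KDN = 45°.

Therefore, the measure of angle ∠KDN = 45°.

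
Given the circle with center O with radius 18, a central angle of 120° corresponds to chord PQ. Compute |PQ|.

Drop a perpendicular from the center to the chord, bisecting both the chord and the central angle.
Each half-chord = r sin(θ/2) = 18 sin(60°).
The full chord = 2 × 18 × sin(60°) = 18*sqrt(3).

18*sqrt(3)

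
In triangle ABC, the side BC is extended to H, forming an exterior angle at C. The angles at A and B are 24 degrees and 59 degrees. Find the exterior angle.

By the exterior angle theorem, an exterior angle of a triangle equals the sum of the two remote interior angles.
Exterior angle = angle A + angle B
Exterior angle = 24 + 59 = 83 degrees

83 degrees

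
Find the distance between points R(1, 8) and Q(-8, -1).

The horizontal distance is |-8 - 1| = 9 and the vertical distance is |-1 - 8| = 9.
By the Pythagorean theorem, d = sqrt(9^2 + 9^2) = sqrt(162) = 9*sqrt(2).

9*sqrt(2)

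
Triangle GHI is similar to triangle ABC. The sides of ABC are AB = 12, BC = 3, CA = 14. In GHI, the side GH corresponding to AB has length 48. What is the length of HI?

Since the triangles are similar, the ratio of corresponding sides is constant.
Scale factor k = GH / AB = 48 / 12 = 4
HI = k * BC = 4 * 3 = 12

12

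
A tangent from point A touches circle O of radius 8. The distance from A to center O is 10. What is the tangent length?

Let T be the point of tangency. Then OT ⊥ AT (radius ⊥ tangent).
In right triangle OTA: OA² = OT² + AT²
10² = 8² + AT²
AT² = 36, AT = 6

6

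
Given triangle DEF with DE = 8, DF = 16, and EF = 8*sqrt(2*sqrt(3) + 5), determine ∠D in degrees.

cos(D) = (8² + 16² - (8*sqrt(2*sqrt(3) + 5))²) / (2 × 8 × 16) = -sqrt(3)/2, so D = arccos(-sqrt(3)/2) = 150°.

150°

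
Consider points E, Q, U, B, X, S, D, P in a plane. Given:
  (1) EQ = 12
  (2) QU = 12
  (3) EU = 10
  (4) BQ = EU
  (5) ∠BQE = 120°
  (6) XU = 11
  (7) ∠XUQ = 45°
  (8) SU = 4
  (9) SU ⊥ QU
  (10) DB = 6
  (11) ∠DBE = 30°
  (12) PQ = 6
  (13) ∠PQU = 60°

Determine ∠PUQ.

Step 1: By the law of cosines on triangle UQP: UP² = 12² + 6² − 2·12·6·cos(60°) = 108, so UP = 6·√3.
Step 2: By the inverse law of cosines on triangle PUQ: cos(∠PUQ) = ((6·√3)² + 12² − 6²) / (2·6·√3·12) = 216/249.42 = 0.866, so ∠PUQ = 30°.

Therefore, the measure of angle ∠PUQ = 30°.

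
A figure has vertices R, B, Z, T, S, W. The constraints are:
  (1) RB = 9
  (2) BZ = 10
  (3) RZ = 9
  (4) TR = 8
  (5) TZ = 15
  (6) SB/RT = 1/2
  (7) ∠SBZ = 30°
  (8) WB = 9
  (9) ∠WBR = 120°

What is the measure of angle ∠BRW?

Step 1: By the law of cosines on triangle RBW: RW² = 9² + 9² − 2·9·9·cos(120°) = 243, so RW = 9·√3.
Step 2: By the inverse law of cosines on triangle BRW: cos(∠BRW) = (9² + (9·√3)² − 9²) / (2·9·9·√3) = 243/280.59 = 0.866, so ∠BRW = 30°.

Therefore, the measure of angle ∠BRW = 30°.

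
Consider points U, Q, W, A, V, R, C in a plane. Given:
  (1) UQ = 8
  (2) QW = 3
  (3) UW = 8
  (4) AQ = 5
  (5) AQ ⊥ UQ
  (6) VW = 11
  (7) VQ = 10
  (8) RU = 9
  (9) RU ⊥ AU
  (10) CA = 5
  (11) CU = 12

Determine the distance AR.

Step 1: By the law of cosines on triangle UQA: UA² = 8² + 5² − 2·8·5·cos(90°) = 89, so UA = √89.
Step 2: By the law of cosines on triangle AUR: AR² = √89² + 9² − 2·√89·9·cos(90°) = 170, so AR = √170.

Therefore, the length of AR = √170.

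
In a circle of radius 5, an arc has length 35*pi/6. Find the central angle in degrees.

The full circumference is 2πr = 10*pi.
The arc is 35*pi/6 / 10*pi = 7/12 of the full circle.
So the central angle = 7/12 × 360° = 210°.

210°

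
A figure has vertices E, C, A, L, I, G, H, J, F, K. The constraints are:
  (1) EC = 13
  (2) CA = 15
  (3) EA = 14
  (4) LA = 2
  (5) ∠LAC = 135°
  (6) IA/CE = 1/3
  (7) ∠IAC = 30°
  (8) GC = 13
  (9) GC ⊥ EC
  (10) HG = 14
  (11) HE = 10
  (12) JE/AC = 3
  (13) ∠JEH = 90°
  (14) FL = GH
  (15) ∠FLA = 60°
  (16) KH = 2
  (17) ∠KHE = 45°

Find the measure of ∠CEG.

Step 1: By the law of cosines on triangle ECG: EG² = 13² + 13² − 2·13·13·cos(90°) = 338, so EG = 13·√2.
Step 2: By the inverse law of cosines on triangle CEG: cos(∠CEG) = (13² + (13·√2)² − 13²) / (2·13·13·√2) = 338/478 = 0.7071, so ∠CEG = 45°.

Therefore, the measure of angle ∠CEG = 45°.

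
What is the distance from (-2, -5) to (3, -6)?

d = sqrt((3 - -2)^2 + (-6 - -5)^2)
d = sqrt(5^2 + -1^2)
d = sqrt(25 + 1)
d = sqrt(26)

sqrt(26)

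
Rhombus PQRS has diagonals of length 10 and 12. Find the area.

The diagonals of a rhombus divide it into four right triangles.
Each triangle has legs 10/ 2 = 5 and 12/2 = 6, so each has area (1/2)*5*6 = 15.
Four such triangles give total area = (d1 * d2) / 2 = 60.

60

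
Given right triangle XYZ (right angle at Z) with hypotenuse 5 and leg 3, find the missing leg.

YZ = sqrt(5^2 - 3^2) = sqrt(16) = 4

4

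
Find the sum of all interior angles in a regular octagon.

The sum of interior angles of an n-sided polygon is (n - 2) * 180.
For n = 8: (8 - 2) * 180 = 6 * 180 = 1080 degrees.

1080 degrees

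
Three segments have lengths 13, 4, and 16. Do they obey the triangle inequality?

Check all three triangle inequalities:
13 + 4 = 17 > 16 ✓
13 + 16 = 29 > 4 ✓
4 + 16 = 20 > 13 ✓
All conditions hold, so these sides form a valid triangle.

Yes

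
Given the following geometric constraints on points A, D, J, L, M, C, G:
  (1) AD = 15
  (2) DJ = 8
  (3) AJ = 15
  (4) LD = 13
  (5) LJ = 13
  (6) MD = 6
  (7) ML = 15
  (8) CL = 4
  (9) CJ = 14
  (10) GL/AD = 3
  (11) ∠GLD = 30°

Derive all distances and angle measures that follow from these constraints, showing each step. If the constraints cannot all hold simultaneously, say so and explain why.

The constraints are consistent.

From the given relations:
  GL = 3·AD = 3·15 = 45

Step 1: From DL = 13, LG = 45, and ∠DLG = 30°, by the law of cosines:
  DG² = DL² + LG² - 2·DL·LG·cos(30°) = 169 + 2025 - 1013 = 1181
  DG ≈ 34.36

Step 2: From AD = 15, AJ = 15, DJ = 8, by the inverse law of cosines:
  cos(∠DAJ) = (AD² + AJ² - DJ²) / (2·AD·AJ)
  ∠DAJ = 30.93°

Step 3: From DA = 15, DJ = 8, AJ = 15, by the inverse law of cosines:
  cos(∠ADJ) = (DA² + DJ² - AJ²) / (2·DA·DJ)
  ∠ADJ = 74.53°

Step 4: From DJ = 8, DL = 13, JL = 13, by the inverse law of cosines:
  cos(∠JDL) = (DJ² + DL² - JL²) / (2·DJ·DL)
  ∠JDL = 72.08°

Step 5: From DL = 13, DM = 6, LM = 15, by the inverse law of cosines:
  cos(∠LDM) = (DL² + DM² - LM²) / (2·DL·DM)
  ∠LDM = 97.37°

Step 6: From JA = 15, JD = 8, AD = 15, by the inverse law of cosines:
  cos(∠AJD) = (JA² + JD² - AD²) / (2·JA·JD)
  ∠AJD = 74.53°

Step 7: From JC = 14, JL = 13, CL = 4, by the inverse law of cosines:
  cos(∠CJL) = (JC² + JL² - CL²) / (2·JC·JL)
  ∠CJL = 16.51°

Step 8: From JD = 8, JL = 13, DL = 13, by the inverse law of cosines:
  cos(∠DJL) = (JD² + JL² - DL²) / (2·JD·JL)
  ∠DJL = 72.08°

Step 9: From LC = 4, LJ = 13, CJ = 14, by the inverse law of cosines:
  cos(∠CLJ) = (LC² + LJ² - CJ²) / (2·LC·LJ)
  ∠CLJ = 96.07°

Step 10: From LD = 13, LJ = 13, DJ = 8, by the inverse law of cosines:
  cos(∠DLJ) = (LD² + LJ² - DJ²) / (2·LD·LJ)
  ∠DLJ = 35.84°

Step 11: From LD = 13, LM = 15, DM = 6, by the inverse law of cosines:
  cos(∠DLM) = (LD² + LM² - DM²) / (2·LD·LM)
  ∠DLM = 23.37°

Step 12: From MD = 6, ML = 15, DL = 13, by the inverse law of cosines:
  cos(∠DML) = (MD² + ML² - DL²) / (2·MD·ML)
  ∠DML = 59.26°

Step 13: From CJ = 14, CL = 4, JL = 13, by the inverse law of cosines:
  cos(∠JCL) = (CJ² + CL² - JL²) / (2·CJ·CL)
  ∠JCL = 67.42°

Step 14: From DG = 34.36, DL = 13, GL = 45, by the inverse law of cosines:
  cos(∠GDL) = (DG² + DL² - GL²) / (2·DG·DL)
  ∠GDL = 139.1°

Step 15: From GD = 34.36, GL = 45, DL = 13, by the inverse law of cosines:
  cos(∠DGL) = (GD² + GL² - DL²) / (2·GD·GL)
  ∠DGL = 10.9°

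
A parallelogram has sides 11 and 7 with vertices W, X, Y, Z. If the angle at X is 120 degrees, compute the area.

Area = 11 * 7 * sin(120°) = 77 * sqrt(3)/2 = 77*sqrt(3)/2

77*sqrt(3)/2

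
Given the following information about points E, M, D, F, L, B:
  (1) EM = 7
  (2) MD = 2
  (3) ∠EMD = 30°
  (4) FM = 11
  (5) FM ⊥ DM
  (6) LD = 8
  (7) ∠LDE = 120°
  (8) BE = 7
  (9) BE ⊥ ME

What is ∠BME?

Step 1: By the law of cosines on triangle MEB: MB² = 7² + 7² − 2·7·7·cos(90°) = 98, so MB = 7·√2.
Step 2: By the inverse law of cosines on triangle BME: cos(∠BME) = ((7·√2)² + 7² − 7²) / (2·7·√2·7) = 98/138.59 = 0.7071, so ∠BME = 45°.

Therefore, the measure of angle ∠BME = 45°.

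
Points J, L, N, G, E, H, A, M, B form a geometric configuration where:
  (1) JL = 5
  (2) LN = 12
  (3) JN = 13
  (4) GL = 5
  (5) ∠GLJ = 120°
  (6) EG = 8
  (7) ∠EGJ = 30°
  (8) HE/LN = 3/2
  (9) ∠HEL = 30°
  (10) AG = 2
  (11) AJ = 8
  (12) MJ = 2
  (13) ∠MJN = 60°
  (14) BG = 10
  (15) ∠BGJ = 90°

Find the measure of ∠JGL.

Step 1: By the law of cosines on triangle GLJ: GJ² = 5² + 5² − 2·5·5·cos(120°) = 75, so GJ = 5·√3.
Step 2: By the inverse law of cosines on triangle JGL: cos(∠JGL) = ((5·√3)² + 5² − 5²) / (2·5·√3·5) = 75/86.6 = 0.866, so ∠JGL = 30°.

Therefore, the measure of angle ∠JGL = 30°.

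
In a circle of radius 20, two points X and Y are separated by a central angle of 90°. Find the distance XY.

Chord = 2(20) sin(45°) = 20*sqrt(2)

20*sqrt(2)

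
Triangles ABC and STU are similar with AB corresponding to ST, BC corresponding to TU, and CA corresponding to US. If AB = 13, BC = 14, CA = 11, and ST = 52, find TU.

Since the triangles are similar, the ratio of corresponding sides is constant.
Scale factor k = ST / AB = 52 / 13 = 4
TU = k * BC = 4 * 14 = 56

56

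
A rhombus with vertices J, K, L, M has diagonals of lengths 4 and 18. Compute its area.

Area = (4 * 18) / 2 = 72 / 2 = 36

36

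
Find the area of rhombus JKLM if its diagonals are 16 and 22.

Area of a rhombus = (d1 * d2) / 2
Area = (16 * 22) / 2
Area = 352 / 2
Area = 176

176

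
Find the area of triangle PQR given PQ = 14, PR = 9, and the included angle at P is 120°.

Area = (1/2)(14)(9) sin(120°) = (1/2)(14)(9)(sqrt(3)/2) = 63*sqrt(3)/2

63*sqrt(3)/2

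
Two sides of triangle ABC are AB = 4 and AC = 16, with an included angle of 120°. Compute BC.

By the law of cosines: BC^2 = AB^2 + AC^2 - 2*AB*AC*cos(A)
BC^2 = 4^2 + 16^2 - 2*4*16*cos(120°)
BC^2 = 16 + 256 - 128*(-1/2)
BC^2 = 336
BC = 4*sqrt(21)

4*sqrt(21)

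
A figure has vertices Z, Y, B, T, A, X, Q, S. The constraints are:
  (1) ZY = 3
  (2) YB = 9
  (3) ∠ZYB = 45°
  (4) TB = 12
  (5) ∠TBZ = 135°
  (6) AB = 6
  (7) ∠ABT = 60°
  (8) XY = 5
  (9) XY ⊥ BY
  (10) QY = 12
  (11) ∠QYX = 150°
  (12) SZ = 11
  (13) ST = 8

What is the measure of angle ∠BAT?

Step 1: By the law of cosines on triangle ABT: AT² = 6² + 12² − 2·6·12·cos(60°) = 108, so AT = 6·√3.
Step 2: By the inverse law of cosines on triangle BAT: cos(∠BAT) = (6² + (6·√3)² − 12²) / (2·6·6·√3) = 0/124.71 = 0, so ∠BAT = 90°.

Therefore, the measure of angle ∠BAT = 90°.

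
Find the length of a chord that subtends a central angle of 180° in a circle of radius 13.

Chord length = 2r sin(θ/2)
= 2 × 13 × sin(180°/2)
= 2 × 13 × sin(90°)
= 26

26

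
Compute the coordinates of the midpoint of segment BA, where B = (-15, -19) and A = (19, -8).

M = ((x₁ + x₂)/2, (y₁ + y₂)/2)
= ((-15 + 19)/2, (-19 + -8)/2)
= (4/2, -27/2) = (2, -27/2)

(2, -27/2)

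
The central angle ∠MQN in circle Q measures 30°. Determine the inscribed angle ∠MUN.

An inscribed angle intercepts an arc from a point on the circle, while the central angle intercepts the same arc from the center.
The inscribed angle is always half the central angle: 30° / 2 = 15°.

15°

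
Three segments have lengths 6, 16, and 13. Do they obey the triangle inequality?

Yes.
The triangle inequality requires that the sum of any two sides exceeds the third.
Here 6 + 13 = 19 > 16, so the condition is met.

Yes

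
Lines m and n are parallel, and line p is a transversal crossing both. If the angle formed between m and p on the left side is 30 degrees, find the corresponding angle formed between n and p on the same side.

Corresponding angles formed by parallel lines and a transversal are equal.
The given angle is 30 degrees.
The corresponding angle = 30 degrees.

30 degrees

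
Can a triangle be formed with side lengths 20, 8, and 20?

Sort the sides: 8, 20, 20.
It suffices to check that the sum of the two smallest exceeds the largest:
8 + 20 = 28 > 20. ✓
Yes, a valid triangle can be formed.

Yes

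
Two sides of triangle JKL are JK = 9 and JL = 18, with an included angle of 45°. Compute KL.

By the law of cosines: KL^2 = JK^2 + JL^2 - 2*JK*JL*cos(J)
KL^2 = 9^2 + 18^2 - 2*9*18*cos(45°)
KL^2 = 81 + 324 - 324*(sqrt(2)/2)
KL^2 = 405 - 162*sqrt(2)
KL = 9*sqrt(5 - 2*sqrt(2))

9*sqrt(5 - 2*sqrt(2))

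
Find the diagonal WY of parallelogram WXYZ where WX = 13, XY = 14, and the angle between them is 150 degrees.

The diagonal of a parallelogram can be found by treating two adjacent sides and the diagonal as a triangle.
Applying the law of cosines with sides 13, 14 and included angle 150°:
d^2 = 169 + 196 - 364*cos(150°) = 182*sqrt(3) + 365
d = sqrt(182*sqrt(3) + 365)

sqrt(182*sqrt(3) + 365)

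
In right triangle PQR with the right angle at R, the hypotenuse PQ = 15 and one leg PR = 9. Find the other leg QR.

By the Pythagorean theorem: QR^2 = PQ^2 - PR^2
QR^2 = 15^2 - 9^2 = 225 - 81 = 144
QR = sqrt(144) = 12

12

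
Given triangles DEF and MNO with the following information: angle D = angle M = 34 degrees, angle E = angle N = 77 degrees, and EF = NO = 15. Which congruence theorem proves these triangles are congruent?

The given information matches AAS: Two pairs of corresponding angles and a non-included side are equal (Angle-Angle-Side).

AAS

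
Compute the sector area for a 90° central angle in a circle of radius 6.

The full circle has area πr² = π(6)² = 36*pi.
The sector covers 90° out of 360°, a fraction of 1/4.
Sector area = 36*pi × 1/4 = 9*pi.

9*pi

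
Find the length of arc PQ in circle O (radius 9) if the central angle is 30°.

Arc length = 2πr × θ/360
= 2π × 9 × 1/12
= 3*pi/2

3*pi/2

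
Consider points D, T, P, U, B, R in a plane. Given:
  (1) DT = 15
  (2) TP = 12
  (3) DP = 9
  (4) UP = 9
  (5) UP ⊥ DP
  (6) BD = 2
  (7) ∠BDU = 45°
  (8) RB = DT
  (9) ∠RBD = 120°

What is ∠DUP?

Step 1: By the law of cosines on triangle UPD: UD² = 9² + 9² − 2·9·9·cos(90°) = 162, so UD = 9·√2.
Step 2: By the inverse law of cosines on triangle DUP: cos(∠DUP) = ((9·√2)² + 9² − 9²) / (2·9·√2·9) = 162/229.1 = 0.7071, so ∠DUP = 45°.

Therefore, the measure of angle ∠DUP = 45°.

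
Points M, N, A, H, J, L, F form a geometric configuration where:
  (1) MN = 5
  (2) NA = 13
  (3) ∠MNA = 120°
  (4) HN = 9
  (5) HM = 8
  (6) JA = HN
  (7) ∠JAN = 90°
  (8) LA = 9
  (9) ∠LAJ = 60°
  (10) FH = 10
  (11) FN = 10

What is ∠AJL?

From the given relations: JA = HN = 9.
Step 1: By the law of cosines on triangle JAL: JL² = 9² + 9² − 2·9·9·cos(60°) = 81, so JL = 9.
Step 2: By the inverse law of cosines on triangle AJL: cos(∠AJL) = (9² + 9² − 9²) / (2·9·9) = 81/162 = 0.5, so ∠AJL = 60°.

Therefore, the measure of angle ∠AJL = 60°.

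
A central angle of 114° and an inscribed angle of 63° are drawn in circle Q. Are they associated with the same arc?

By the inscribed angle theorem, the inscribed angle for a central angle of 114° should be 114° / 2 = 57°.
The given inscribed angle is 63°, which does not equal 57°.
Therefore, no, they do not correspond to the same arc.

No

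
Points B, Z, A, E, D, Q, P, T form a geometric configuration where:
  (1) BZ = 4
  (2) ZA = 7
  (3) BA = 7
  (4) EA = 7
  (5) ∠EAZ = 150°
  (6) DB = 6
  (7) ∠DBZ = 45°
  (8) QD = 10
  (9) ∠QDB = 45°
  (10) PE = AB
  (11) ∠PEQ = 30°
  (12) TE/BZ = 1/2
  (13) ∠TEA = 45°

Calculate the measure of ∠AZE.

Step 1: By the law of cosines on triangle ZAE: ZE² = 7² + 7² − 2·7·7·cos(150°) = 182.87, so ZE ≈ 13.52.
Step 2: By the inverse law of cosines on triangle AZE: cos(∠AZE) = (7² + 13.52² − 7²) / (2·7·13.52) = 182.87/189.32 = 0.9659, so ∠AZE = 15°.

Therefore, the measure of angle ∠AZE = 15°.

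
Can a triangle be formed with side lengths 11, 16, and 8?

Yes.
The triangle inequality requires that the sum of any two sides exceeds the third.
Here 8 + 11 = 19 > 16, so the condition is met.

Yes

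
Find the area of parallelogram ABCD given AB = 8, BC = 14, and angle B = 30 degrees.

Area = a * b * sin(theta)
Area = 8 * 14 * sin(30 degrees)
Area = 112 * 1/2
Area = 56

56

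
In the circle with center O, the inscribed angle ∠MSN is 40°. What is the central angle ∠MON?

The inscribed angle theorem states that a central angle is always twice any inscribed angle that subtends the same arc.
Since the inscribed angle is 40°, the central angle = 2 × 40° = 80°.

80°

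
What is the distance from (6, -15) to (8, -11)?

The horizontal distance is |8 - 6| = 2 and the vertical distance is |-11 - -15| = 4.
By the Pythagorean theorem, d = sqrt(2^2 + 4^2) = sqrt(20) = 2*sqrt(5).

2*sqrt(5)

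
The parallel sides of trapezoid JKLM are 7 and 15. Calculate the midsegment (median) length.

midsegment = (7 + 15) / 2 = 22 / 2 = 11

11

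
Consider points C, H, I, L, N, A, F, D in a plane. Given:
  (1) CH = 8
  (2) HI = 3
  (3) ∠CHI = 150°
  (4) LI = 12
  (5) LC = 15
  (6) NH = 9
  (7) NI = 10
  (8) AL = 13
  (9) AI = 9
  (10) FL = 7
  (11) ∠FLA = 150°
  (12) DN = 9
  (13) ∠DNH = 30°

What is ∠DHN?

Step 1: By the law of cosines on triangle HND: HD² = 9² + 9² − 2·9·9·cos(30°) = 21.7, so HD ≈ 4.66.
Step 2: By the inverse law of cosines on triangle DHN: cos(∠DHN) = (4.66² + 9² − 9²) / (2·4.66·9) = 21.7/83.86 = 0.2588, so ∠DHN = 75°.

Therefore, the measure of angle ∠DHN = 75°.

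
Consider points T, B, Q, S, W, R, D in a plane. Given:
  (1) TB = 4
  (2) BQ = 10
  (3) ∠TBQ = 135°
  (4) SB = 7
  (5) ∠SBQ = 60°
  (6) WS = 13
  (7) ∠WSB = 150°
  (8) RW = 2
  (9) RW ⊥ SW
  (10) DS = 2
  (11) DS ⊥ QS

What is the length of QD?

Step 1: By the law of cosines on triangle SBQ: SQ² = 7² + 10² − 2·7·10·cos(60°) = 79, so SQ = √79.
Step 2: By the law of cosines on triangle QSD: QD² = √79² + 2² − 2·√79·2·cos(90°) = 83, so QD = √83.

Therefore, the length of QD = √83.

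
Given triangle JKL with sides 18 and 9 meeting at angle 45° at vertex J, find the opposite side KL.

Law of cosines: KL^2 = 18^2 + 9^2 - 2(18)(9)cos(45°) = 405 - 162*sqrt(2), so KL = 9*sqrt(5 - 2*sqrt(2)).

9*sqrt(5 - 2*sqrt(2))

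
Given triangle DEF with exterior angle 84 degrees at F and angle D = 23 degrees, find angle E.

By the exterior angle theorem: exterior angle = sum of remote interior angles.
84 = 23 + angle E
angle E = 84 - 23 = 61 degrees

61 degrees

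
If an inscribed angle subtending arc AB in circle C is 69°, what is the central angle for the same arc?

By the inscribed angle theorem, the central angle is twice the inscribed angle.
Central angle = 2 × 69° = 138°

138°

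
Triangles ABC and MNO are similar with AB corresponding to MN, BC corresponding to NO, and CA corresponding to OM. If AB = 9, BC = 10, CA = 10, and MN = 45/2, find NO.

Since the triangles are similar, the ratio of corresponding sides is constant.
Scale factor k = MN / AB = 45/2 / 9 = 5/2
NO = k * BC = 5/2 * 10 = 25

25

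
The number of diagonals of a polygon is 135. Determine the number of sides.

Using d = n(n - 3)/2, we solve 135 = n(n - 3)/2.
So n(n - 3) = 270.
Testing n = 18: 18 * 15 = 270 = 270. Correct.
The polygon has 18 sides.

18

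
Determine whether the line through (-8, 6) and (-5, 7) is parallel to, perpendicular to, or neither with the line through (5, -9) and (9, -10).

Slope of line 1: m1 = (7 - 6)/(-5 - -8) = 1/3 = 1/3
Slope of line 2: m2 = (-10 - -9)/(9 - 5) = -1/4 = -1/4
m1 != m2 and m1*m2 = -1/12 != -1. Neither.

Neither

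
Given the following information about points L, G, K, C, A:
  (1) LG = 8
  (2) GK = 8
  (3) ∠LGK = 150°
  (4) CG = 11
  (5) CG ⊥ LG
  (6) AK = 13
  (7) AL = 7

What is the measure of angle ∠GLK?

Step 1: By the law of cosines on triangle LGK: LK² = 8² + 8² − 2·8·8·cos(150°) = 238.85, so LK ≈ 15.45.
Step 2: By the inverse law of cosines on triangle GLK: cos(∠GLK) = (8² + 15.45² − 8²) / (2·8·15.45) = 238.85/247.28 = 0.9659, so ∠GLK = 15°.

Therefore, the measure of angle ∠GLK = 15°.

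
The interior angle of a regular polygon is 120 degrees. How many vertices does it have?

The exterior angle is the supplement of the interior angle: 180 - 120 = 60 degrees.
Since the exterior angles of any convex polygon sum to 360 degrees, the number of sides is 360 / 60 = 6.

6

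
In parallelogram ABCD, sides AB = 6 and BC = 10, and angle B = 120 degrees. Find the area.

Area = a * b * sin(theta)
Area = 6 * 10 * sin(120 degrees)
Area = 60 * sqrt(3)/2
Area = 30*sqrt(3)

30*sqrt(3)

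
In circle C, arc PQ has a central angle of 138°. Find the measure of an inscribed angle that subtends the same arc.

An inscribed angle intercepts an arc from a point on the circle, while the central angle intercepts the same arc from the center.
The inscribed angle is always half the central angle: 138° / 2 = 69°.

69°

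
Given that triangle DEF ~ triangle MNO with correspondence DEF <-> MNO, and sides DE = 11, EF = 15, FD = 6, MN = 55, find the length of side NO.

Since the triangles are similar, the ratio of corresponding sides is constant.
Scale factor k = MN / DE = 55 / 11 = 5
NO = k * EF = 5 * 15 = 75

75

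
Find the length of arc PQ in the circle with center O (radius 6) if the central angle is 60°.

Arc length = 2πr × θ/360
= 2π × 6 × 1/6
= 2*pi

2*pi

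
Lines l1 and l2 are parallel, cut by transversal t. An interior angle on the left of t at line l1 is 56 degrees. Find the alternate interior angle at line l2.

Alternate interior angles are equal: 56 degrees.

56 degrees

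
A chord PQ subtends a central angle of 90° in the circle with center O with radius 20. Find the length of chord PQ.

Chord = 2(20) sin(45°) = 20*sqrt(2)

20*sqrt(2)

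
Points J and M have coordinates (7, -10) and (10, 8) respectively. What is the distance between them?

The horizontal distance is |10 - 7| = 3 and the vertical distance is |8 - -10| = 18.
By the Pythagorean theorem, d = sqrt(3^2 + 18^2) = sqrt(333) = 3*sqrt(37).

3*sqrt(37)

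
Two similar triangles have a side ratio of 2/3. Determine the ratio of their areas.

The ratio of areas of similar triangles equals the square of the side ratio.
Side ratio = 2:3
Area ratio = (2/3)^2 = 4/9 = 4:9

4:9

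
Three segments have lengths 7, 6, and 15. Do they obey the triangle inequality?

Check the triangle inequality: 7 + 6 = 13 ≤ 15.
Since the sum of two sides does not exceed the third, no triangle can be formed.

No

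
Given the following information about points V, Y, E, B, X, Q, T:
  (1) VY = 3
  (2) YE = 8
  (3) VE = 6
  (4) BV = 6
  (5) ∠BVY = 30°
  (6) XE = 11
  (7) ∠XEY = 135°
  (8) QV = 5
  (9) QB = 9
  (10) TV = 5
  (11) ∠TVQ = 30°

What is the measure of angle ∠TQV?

Step 1: By the law of cosines on triangle QVT: QT² = 5² + 5² − 2·5·5·cos(30°) = 6.7, so QT ≈ 2.59.
Step 2: By the inverse law of cosines on triangle TQV: cos(∠TQV) = (2.59² + 5² − 5²) / (2·2.59·5) = 6.7/25.88 = 0.2588, so ∠TQV = 75°.

Therefore, the measure of angle ∠TQV = 75°.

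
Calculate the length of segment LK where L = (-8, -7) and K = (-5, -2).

d = sqrt((-5 - -8)^2 + (-2 - -7)^2)
d = sqrt(3^2 + 5^2)
d = sqrt(9 + 25)
d = sqrt(34)

sqrt(34)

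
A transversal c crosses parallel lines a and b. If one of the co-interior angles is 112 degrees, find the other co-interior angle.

Co-interior angles sum to 180: 180 - 112 = 68 degrees.

68 degrees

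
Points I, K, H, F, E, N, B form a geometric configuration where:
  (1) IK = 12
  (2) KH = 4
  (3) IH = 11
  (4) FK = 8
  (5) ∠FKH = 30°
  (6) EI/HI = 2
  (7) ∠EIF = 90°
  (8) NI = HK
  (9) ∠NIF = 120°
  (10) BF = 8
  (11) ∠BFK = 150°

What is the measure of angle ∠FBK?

Step 1: By the law of cosines on triangle BFK: BK² = 8² + 8² − 2·8·8·cos(150°) = 238.85, so BK ≈ 15.45.
Step 2: By the inverse law of cosines on triangle FBK: cos(∠FBK) = (8² + 15.45² − 8²) / (2·8·15.45) = 238.85/247.28 = 0.9659, so ∠FBK = 15°.

Therefore, the measure of angle ∠FBK = 15°.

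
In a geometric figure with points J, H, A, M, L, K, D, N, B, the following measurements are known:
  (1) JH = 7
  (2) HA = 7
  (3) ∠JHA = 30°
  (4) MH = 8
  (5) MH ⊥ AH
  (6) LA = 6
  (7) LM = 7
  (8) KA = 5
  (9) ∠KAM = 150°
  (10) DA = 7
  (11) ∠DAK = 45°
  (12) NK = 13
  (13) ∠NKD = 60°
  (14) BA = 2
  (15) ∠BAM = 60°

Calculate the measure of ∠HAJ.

Step 1: By the law of cosines on triangle AHJ: AJ² = 7² + 7² − 2·7·7·cos(30°) = 13.13, so AJ ≈ 3.62.
Step 2: By the inverse law of cosines on triangle HAJ: cos(∠HAJ) = (7² + 3.62² − 7²) / (2·7·3.62) = 13.13/50.73 = 0.2588, so ∠HAJ = 75°.

Therefore, the measure of angle ∠HAJ = 75°.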